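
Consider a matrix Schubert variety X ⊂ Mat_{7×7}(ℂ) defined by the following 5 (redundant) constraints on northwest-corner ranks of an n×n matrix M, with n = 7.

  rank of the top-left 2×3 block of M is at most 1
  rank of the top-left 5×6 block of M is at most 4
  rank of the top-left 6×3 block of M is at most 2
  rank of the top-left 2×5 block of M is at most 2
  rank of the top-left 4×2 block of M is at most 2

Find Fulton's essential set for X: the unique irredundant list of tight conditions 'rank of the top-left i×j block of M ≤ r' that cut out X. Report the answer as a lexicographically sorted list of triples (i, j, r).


Reconstructing r_w from the 5 given conditions:

  row 1: 1  1  1  1  1  1  1
  row 2: 1  1  1  2  2  2  2
  row 3: 1  2  2  3  3  3  3
  row 4: 1  2  2  3  4  4  4
  row 5: 1  2  2  3  4  4  5
  row 6: 1  2  2  3  4  5  6
  row 7: 1  2  3  4  5  6  7

giving w = (1, 4, 2, 5, 7, 6, 3) via Δ²R.

D(w) has 6 cells with 3 SE-corners; essential set:

[(2, 3, 1), (5, 6, 4), (6, 3, 2)]


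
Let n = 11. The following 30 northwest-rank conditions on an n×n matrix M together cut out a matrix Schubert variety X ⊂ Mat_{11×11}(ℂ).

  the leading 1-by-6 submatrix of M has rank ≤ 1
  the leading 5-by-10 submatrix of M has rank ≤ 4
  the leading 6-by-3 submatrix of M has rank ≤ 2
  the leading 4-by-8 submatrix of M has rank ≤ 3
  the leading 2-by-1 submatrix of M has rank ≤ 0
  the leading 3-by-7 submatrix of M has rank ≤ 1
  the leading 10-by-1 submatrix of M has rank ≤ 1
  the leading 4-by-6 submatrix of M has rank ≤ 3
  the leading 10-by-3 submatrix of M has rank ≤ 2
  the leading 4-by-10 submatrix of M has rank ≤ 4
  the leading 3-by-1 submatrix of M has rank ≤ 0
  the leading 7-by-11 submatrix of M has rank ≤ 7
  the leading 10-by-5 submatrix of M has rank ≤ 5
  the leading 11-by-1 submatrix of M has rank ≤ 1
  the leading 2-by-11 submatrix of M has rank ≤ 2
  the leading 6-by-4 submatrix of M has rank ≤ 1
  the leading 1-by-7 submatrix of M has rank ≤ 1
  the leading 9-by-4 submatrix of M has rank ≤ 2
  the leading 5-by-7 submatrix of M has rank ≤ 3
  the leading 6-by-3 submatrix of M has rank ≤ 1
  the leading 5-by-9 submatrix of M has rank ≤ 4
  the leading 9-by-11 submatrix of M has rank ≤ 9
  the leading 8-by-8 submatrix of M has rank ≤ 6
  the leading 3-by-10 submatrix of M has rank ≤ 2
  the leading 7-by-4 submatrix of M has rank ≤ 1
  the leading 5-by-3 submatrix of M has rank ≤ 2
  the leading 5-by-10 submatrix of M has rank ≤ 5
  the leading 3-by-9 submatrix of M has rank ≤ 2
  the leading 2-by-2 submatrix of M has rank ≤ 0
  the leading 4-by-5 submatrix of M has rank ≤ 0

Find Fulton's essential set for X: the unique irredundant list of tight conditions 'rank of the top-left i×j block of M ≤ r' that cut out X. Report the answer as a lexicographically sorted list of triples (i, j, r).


Recovering R(i,j) via the rank-extension bound from the 30 conditions:

  row 1: 0, 0, 0, 0, 0, 1, 1, 1, 1, 1, 1
  row 2: 0, 0, 0, 0, 0, 1, 1, 2, 2, 2, 2
  row 3: 0, 0, 0, 0, 0, 1, 1, 2, 2, 2, 3
  row 4: 0, 0, 0, 0, 0, 1, 2, 3, 3, 3, 4
  row 5: 1, 1, 1, 1, 1, 2, 3, 4, 4, 4, 5
  row 6: 1, 1, 1, 1, 2, 3, 4, 5, 5, 5, 6
  row 7: 1, 1, 1, 1, 2, 3, 4, 5, 6, 6, 7
  row 8: 1, 2, 2, 2, 3, 4, 5, 6, 7, 7, 8
  row 9: 1, 2, 2, 2, 3, 4, 5, 6, 7, 8, 9
  row 10: 1, 2, 2, 3, 4, 5, 6, 7, 8, 9, 10
  row 11: 1, 2, 3, 4, 5, 6, 7, 8, 9, 10, 11

giving w = (6, 8, 11, 7, 1, 5, 9, 2, 10, 4, 3) via Δ²R.

|D(w)|=33, |Ess(w)|=6:

[(3, 7, 1), (3, 10, 2), (4, 5, 0), (7, 4, 1), (9, 4, 2), (10, 3, 2)]


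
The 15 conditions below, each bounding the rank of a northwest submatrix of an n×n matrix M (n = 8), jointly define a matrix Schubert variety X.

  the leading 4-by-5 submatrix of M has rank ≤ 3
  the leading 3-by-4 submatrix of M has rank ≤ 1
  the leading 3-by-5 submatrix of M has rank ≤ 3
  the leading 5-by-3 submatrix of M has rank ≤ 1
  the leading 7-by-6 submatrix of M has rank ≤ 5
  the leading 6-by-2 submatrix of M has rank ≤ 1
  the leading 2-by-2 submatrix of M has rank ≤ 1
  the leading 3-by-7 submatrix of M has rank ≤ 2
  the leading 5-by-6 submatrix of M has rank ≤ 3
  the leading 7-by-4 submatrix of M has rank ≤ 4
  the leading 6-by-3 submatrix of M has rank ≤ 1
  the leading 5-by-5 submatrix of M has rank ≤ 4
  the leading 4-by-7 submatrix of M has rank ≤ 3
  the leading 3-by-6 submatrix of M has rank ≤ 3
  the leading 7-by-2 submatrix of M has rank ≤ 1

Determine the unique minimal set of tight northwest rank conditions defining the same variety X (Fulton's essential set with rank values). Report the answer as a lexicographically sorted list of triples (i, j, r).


Rank table r_w(8×8) implied by the 15 constraints:

  row 1: 1 1 1 1 1 1 1 1
  row 2: 1 1 1 1 2 2 2 2
  row 3: 1 1 1 1 2 2 2 3
  row 4: 1 1 1 2 3 3 3 4
  row 5: 1 1 1 2 3 3 4 5
  row 6: 1 1 1 2 3 4 5 6
  row 7: 1 1 2 3 4 5 6 7
  row 8: 1 2 3 4 5 6 7 8

second differences of R give the permutation w = (1, 5, 8, 4, 7, 6, 3, 2).

|D(w)|=16, |Ess(w)|=5:

[(3, 4, 1), (3, 7, 2), (5, 6, 3), (6, 3, 1), (7, 2, 1)]


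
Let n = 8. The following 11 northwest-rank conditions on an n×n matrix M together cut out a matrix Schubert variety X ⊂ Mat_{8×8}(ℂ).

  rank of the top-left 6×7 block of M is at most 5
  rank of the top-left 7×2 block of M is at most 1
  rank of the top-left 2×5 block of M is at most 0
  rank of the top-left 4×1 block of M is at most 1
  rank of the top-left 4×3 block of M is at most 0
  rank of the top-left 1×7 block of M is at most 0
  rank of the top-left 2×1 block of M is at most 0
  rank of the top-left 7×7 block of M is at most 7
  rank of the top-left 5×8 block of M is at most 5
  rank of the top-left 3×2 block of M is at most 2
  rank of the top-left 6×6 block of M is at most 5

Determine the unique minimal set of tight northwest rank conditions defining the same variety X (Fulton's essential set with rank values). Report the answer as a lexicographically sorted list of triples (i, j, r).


Rank table r_w(8×8) implied by the 11 constraints:

  R[1]: 0 0 0 0 0 0 0 1
  R[2]: 0 0 0 0 0 1 1 2
  R[3]: 0 0 0 1 1 2 2 3
  R[4]: 0 0 0 1 2 3 3 4
  R[5]: 1 1 1 2 3 4 4 5
  R[6]: 1 1 2 3 4 5 5 6
  R[7]: 1 1 2 3 4 5 6 7
  R[8]: 1 2 3 4 5 6 7 8

hence w(1..8) = (8, 6, 4, 5, 1, 3, 7, 2).

4 SE-corners of the 20-cell Rothe diagram give Ess(w):

[(1, 7, 0), (2, 5, 0), (4, 3, 0), (7, 2, 1)]


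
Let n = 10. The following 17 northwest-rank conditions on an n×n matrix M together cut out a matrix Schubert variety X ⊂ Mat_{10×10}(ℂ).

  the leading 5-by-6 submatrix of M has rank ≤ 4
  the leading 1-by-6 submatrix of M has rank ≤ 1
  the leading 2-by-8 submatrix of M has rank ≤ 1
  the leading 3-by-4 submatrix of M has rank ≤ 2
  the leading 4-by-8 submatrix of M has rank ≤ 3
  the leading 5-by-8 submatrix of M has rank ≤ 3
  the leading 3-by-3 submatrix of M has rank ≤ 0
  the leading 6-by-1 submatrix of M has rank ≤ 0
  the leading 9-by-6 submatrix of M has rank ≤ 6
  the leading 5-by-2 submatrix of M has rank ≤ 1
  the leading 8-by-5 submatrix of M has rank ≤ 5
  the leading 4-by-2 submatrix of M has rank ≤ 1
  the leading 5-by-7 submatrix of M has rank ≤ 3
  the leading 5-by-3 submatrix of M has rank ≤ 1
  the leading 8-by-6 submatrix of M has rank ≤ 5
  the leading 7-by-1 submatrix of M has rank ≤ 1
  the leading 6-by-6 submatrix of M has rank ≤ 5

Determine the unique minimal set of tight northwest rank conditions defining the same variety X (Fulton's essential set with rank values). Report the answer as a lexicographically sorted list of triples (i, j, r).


Computing R[i][j] = min implied NW-rank bound (n=10, 17 conditions):

  R[1]: 0, 0, 0, 1, 1, 1, 1, 1, 1, 1
  R[2]: 0, 0, 0, 1, 1, 1, 1, 1, 2, 2
  R[3]: 0, 0, 0, 1, 2, 2, 2, 2, 3, 3
  R[4]: 0, 1, 1, 2, 3, 3, 3, 3, 4, 4
  R[5]: 0, 1, 1, 2, 3, 3, 3, 3, 4, 5
  R[6]: 0, 1, 2, 3, 4, 4, 4, 4, 5, 6
  R[7]: 1, 2, 3, 4, 5, 5, 5, 5, 6, 7
  R[8]: 1, 2, 3, 4, 5, 5, 6, 6, 7, 8
  R[9]: 1, 2, 3, 4, 5, 6, 7, 7, 8, 9
  R[10]: 1, 2, 3, 4, 5, 6, 7, 8, 9, 10

second differences of R give the permutation w = (4, 9, 5, 2, 10, 3, 1, 7, 6, 8).

ℓ(w)=21; the 6 essential cells (i,j,r):

[(2, 8, 1), (3, 3, 0), (5, 3, 1), (5, 8, 3), (6, 1, 0), (8, 6, 5)]


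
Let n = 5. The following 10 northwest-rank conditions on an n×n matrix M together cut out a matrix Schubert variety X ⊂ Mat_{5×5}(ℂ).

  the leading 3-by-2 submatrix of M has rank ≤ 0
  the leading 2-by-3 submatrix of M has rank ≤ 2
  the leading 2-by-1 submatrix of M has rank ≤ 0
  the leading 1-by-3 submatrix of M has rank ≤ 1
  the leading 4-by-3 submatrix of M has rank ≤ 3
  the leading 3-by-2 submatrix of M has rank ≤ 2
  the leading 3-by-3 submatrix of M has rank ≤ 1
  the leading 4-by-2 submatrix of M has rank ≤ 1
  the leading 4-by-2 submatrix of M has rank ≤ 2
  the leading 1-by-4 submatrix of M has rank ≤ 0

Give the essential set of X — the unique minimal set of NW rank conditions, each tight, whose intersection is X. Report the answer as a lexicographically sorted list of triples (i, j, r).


Propagating the 10 rank bounds to every northwest block:

  0 | 0 | 0 | 0 | 1
  0 | 0 | 1 | 1 | 2
  0 | 0 | 1 | 2 | 3
  1 | 1 | 2 | 3 | 4
  1 | 2 | 3 | 4 | 5

hence w(1..5) = (5, 3, 4, 1, 2).

2 SE-corners of the 8-cell Rothe diagram give Ess(w):

[(1, 4, 0), (3, 2, 0)]


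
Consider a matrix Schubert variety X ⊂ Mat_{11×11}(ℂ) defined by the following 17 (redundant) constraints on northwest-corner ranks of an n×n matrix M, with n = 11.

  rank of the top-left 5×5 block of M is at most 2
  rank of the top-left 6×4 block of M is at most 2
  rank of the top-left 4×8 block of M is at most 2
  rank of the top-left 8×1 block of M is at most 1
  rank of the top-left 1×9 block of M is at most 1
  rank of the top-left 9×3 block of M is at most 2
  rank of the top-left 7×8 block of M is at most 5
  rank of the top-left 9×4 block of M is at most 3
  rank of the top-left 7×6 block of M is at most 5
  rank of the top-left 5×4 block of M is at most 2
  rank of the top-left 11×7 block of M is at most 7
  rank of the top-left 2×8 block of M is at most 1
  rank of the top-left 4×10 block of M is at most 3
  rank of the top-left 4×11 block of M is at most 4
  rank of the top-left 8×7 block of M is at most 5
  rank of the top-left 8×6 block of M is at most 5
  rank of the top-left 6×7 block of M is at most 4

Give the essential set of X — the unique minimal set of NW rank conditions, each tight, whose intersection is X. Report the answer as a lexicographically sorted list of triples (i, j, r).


Propagating the 17 rank bounds to every northwest block:

  R[1]: 1, 1, 1, 1, 1, 1, 1, 1, 1, 1, 1
  R[2]: 1, 1, 1, 1, 1, 1, 1, 1, 2, 2, 2
  R[3]: 1, 2, 2, 2, 2, 2, 2, 2, 3, 3, 3
  R[4]: 1, 2, 2, 2, 2, 2, 2, 2, 3, 3, 4
  R[5]: 1, 2, 2, 2, 2, 3, 3, 3, 4, 4, 5
  R[6]: 1, 2, 2, 2, 3, 4, 4, 4, 5, 5, 6
  R[7]: 1, 2, 2, 3, 4, 5, 5, 5, 6, 6, 7
  R[8]: 1, 2, 2, 3, 4, 5, 5, 6, 7, 7, 8
  R[9]: 1, 2, 2, 3, 4, 5, 6, 7, 8, 8, 9
  R[10]: 1, 2, 3, 4, 5, 6, 7, 8, 9, 9, 10
  R[11]: 1, 2, 3, 4, 5, 6, 7, 8, 9, 10, 11

hence w(1..11) = (1, 9, 2, 11, 6, 5, 4, 8, 7, 3, 10).

ℓ(w)=23; the 7 essential cells (i,j,r):

[(2, 8, 1), (4, 8, 2), (4, 10, 3), (5, 5, 2), (6, 4, 2), (8, 7, 5), (9, 3, 2)]


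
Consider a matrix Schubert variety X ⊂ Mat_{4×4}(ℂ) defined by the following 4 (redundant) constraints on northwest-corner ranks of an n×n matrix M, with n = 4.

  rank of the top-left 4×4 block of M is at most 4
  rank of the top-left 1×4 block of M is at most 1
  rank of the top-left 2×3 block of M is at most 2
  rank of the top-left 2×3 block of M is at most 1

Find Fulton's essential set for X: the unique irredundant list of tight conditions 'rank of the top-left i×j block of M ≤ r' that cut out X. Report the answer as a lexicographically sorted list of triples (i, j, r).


Rank table r_w(4×4) implied by the 4 constraints:

  i=1: 1 | 1 | 1 | 1
  i=2: 1 | 1 | 1 | 2
  i=3: 1 | 2 | 2 | 3
  i=4: 1 | 2 | 3 | 4

so w = (1, 4, 2, 3).

Fulton essential set (1 of the 2 Rothe cells):

[(2, 3, 1)]


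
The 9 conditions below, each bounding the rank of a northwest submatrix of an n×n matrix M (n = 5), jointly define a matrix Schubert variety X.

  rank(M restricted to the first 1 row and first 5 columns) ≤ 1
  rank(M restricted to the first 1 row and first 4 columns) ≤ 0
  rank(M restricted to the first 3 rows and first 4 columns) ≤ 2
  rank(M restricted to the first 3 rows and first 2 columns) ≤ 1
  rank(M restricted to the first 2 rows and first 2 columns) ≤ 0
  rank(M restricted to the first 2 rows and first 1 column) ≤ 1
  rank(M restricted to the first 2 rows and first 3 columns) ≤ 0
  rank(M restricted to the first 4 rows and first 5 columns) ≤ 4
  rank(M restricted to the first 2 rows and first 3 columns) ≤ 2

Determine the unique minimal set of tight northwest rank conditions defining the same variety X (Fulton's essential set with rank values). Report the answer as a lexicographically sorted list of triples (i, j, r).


Reconstructing r_w from the 9 given conditions:

  0, 0, 0, 0, 1
  0, 0, 0, 1, 2
  1, 1, 1, 2, 3
  1, 2, 2, 3, 4
  1, 2, 3, 4, 5

hence w(1..5) = (5, 4, 1, 2, 3).

|D(w)|=7, |Ess(w)|=2:

[(1, 4, 0), (2, 3, 0)]


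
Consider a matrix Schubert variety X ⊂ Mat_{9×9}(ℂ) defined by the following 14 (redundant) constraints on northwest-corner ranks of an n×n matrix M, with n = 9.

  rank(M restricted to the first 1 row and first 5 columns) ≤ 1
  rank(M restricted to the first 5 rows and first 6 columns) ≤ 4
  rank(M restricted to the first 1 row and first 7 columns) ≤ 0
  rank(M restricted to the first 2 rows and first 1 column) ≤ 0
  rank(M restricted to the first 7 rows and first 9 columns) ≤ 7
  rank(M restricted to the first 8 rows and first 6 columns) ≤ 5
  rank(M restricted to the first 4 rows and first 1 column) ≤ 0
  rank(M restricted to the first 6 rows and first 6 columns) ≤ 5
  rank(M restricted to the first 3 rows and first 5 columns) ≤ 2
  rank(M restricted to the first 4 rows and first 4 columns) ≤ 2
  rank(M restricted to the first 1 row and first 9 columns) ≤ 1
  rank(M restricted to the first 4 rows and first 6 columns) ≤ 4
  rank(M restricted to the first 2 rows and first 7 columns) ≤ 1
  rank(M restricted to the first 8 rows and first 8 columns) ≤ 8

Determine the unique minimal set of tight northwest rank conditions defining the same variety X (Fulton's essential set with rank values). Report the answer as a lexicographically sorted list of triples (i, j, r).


Recovering R(i,j) via the rank-extension bound from the 14 conditions:

  i=1: 0, 0, 0, 0, 0, 0, 0, 1, 1
  i=2: 0, 1, 1, 1, 1, 1, 1, 2, 2
  i=3: 0, 1, 2, 2, 2, 2, 2, 3, 3
  i=4: 0, 1, 2, 2, 3, 3, 3, 4, 4
  i=5: 1, 2, 3, 3, 4, 4, 4, 5, 5
  i=6: 1, 2, 3, 4, 5, 5, 5, 6, 6
  i=7: 1, 2, 3, 4, 5, 5, 6, 7, 7
  i=8: 1, 2, 3, 4, 5, 5, 6, 7, 8
  i=9: 1, 2, 3, 4, 5, 6, 7, 8, 9

second differences of R give the permutation w = (8, 2, 3, 5, 1, 4, 7, 9, 6).

Fulton essential set (4 of the 13 Rothe cells):

[(1, 7, 0), (4, 1, 0), (4, 4, 2), (8, 6, 5)]


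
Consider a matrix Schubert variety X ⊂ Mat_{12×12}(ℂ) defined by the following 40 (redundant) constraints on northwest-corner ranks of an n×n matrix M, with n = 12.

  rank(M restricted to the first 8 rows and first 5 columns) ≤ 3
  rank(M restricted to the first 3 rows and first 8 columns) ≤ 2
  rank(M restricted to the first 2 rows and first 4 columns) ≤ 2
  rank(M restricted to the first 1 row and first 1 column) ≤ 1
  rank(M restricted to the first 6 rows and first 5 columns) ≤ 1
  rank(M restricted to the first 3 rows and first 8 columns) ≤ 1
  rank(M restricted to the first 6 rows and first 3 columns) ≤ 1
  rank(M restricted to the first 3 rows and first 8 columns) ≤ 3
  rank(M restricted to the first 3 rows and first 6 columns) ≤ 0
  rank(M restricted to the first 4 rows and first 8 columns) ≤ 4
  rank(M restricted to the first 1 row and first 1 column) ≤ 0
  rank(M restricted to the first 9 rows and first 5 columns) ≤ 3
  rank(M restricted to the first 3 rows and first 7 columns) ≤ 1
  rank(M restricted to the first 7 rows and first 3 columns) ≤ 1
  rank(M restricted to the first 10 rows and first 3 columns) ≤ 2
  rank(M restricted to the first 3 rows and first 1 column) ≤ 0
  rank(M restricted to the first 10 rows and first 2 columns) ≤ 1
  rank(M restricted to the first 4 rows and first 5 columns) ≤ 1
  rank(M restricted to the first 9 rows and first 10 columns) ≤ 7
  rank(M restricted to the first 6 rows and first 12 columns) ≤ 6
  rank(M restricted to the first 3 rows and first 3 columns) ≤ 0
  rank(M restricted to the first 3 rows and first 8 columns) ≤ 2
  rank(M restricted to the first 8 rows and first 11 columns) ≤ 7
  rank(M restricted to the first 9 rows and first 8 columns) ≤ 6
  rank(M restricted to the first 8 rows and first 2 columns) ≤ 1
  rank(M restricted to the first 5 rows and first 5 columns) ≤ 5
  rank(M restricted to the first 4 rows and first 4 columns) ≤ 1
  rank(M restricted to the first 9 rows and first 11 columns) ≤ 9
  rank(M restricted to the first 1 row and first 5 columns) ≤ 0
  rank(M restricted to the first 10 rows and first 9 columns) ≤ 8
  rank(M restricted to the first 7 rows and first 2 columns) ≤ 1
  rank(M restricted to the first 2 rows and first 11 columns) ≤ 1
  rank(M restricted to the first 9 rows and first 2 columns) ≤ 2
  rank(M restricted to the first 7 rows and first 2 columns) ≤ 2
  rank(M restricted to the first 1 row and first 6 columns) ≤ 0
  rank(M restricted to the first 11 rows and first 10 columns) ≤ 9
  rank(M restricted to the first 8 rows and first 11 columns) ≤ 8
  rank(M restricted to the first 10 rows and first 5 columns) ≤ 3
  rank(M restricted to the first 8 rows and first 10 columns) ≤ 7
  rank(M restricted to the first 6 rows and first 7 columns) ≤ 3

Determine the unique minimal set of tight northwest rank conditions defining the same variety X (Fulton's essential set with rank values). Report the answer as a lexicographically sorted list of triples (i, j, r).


The tightest implied rank at each (i,j), from the 40 conditions:

  R[1]: 0 | 0 | 0 | 0 | 0 | 0 | 1 | 1 | 1 | 1 | 1 | 1
  R[2]: 0 | 0 | 0 | 0 | 0 | 0 | 1 | 1 | 1 | 1 | 1 | 2
  R[3]: 0 | 0 | 0 | 0 | 0 | 0 | 1 | 1 | 2 | 2 | 2 | 3
  R[4]: 1 | 1 | 1 | 1 | 1 | 1 | 2 | 2 | 3 | 3 | 3 | 4
  R[5]: 1 | 1 | 1 | 1 | 1 | 2 | 3 | 3 | 4 | 4 | 4 | 5
  R[6]: 1 | 1 | 1 | 1 | 1 | 2 | 3 | 4 | 5 | 5 | 5 | 6
  R[7]: 1 | 1 | 1 | 2 | 2 | 3 | 4 | 5 | 6 | 6 | 6 | 7
  R[8]: 1 | 1 | 2 | 3 | 3 | 4 | 5 | 6 | 7 | 7 | 7 | 8
  R[9]: 1 | 1 | 2 | 3 | 3 | 4 | 5 | 6 | 7 | 7 | 8 | 9
  R[10]: 1 | 1 | 2 | 3 | 3 | 4 | 5 | 6 | 7 | 8 | 9 | 10
  R[11]: 1 | 2 | 3 | 4 | 4 | 5 | 6 | 7 | 8 | 9 | 10 | 11
  R[12]: 1 | 2 | 3 | 4 | 5 | 6 | 7 | 8 | 9 | 10 | 11 | 12

the unique w with this rank table is (7, 12, 9, 1, 6, 8, 4, 3, 11, 10, 2, 5).

ℓ(w)=39; the 8 essential cells (i,j,r):

[(2, 11, 1), (3, 6, 0), (3, 8, 1), (6, 5, 1), (7, 3, 1), (9, 10, 7), (10, 2, 1), (10, 5, 3)]


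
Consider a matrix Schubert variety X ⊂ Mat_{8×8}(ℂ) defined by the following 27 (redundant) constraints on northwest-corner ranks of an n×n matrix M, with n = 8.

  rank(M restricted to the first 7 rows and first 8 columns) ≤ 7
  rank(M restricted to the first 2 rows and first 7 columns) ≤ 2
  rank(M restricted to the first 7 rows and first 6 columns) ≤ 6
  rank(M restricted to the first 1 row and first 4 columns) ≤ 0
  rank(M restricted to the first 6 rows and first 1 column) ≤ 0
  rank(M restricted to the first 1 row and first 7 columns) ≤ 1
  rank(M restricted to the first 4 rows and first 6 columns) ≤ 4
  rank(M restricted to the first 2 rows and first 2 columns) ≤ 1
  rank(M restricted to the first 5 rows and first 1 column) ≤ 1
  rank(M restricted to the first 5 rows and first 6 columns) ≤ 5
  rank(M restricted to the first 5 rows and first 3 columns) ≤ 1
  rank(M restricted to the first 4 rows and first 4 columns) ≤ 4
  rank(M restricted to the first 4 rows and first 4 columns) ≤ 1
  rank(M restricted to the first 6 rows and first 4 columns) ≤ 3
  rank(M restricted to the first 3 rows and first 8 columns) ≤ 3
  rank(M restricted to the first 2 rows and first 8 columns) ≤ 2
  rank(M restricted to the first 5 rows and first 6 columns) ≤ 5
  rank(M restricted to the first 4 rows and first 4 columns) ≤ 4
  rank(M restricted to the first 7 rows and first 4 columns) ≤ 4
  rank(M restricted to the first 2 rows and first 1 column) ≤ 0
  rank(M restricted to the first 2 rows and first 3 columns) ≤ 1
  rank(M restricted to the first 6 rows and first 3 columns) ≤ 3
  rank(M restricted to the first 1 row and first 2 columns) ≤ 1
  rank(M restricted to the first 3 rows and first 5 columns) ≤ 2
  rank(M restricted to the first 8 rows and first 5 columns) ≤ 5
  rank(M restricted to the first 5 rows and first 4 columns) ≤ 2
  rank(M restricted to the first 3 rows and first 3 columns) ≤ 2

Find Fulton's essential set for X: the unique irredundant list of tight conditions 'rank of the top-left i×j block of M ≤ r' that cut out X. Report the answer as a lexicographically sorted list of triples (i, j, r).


Computing R[i][j] = min implied NW-rank bound (n=8, 27 conditions):

  i=1: 0, 0, 0, 0, 1, 1, 1, 1
  i=2: 0, 1, 1, 1, 2, 2, 2, 2
  i=3: 0, 1, 1, 1, 2, 3, 3, 3
  i=4: 0, 1, 1, 1, 2, 3, 4, 4
  i=5: 0, 1, 1, 2, 3, 4, 5, 5
  i=6: 0, 1, 2, 3, 4, 5, 6, 6
  i=7: 1, 2, 3, 4, 5, 6, 7, 7
  i=8: 1, 2, 3, 4, 5, 6, 7, 8

the unique w with this rank table is (5, 2, 6, 7, 4, 3, 1, 8).

ℓ(w)=14; the 4 essential cells (i,j,r):

[(1, 4, 0), (4, 4, 1), (5, 3, 1), (6, 1, 0)]


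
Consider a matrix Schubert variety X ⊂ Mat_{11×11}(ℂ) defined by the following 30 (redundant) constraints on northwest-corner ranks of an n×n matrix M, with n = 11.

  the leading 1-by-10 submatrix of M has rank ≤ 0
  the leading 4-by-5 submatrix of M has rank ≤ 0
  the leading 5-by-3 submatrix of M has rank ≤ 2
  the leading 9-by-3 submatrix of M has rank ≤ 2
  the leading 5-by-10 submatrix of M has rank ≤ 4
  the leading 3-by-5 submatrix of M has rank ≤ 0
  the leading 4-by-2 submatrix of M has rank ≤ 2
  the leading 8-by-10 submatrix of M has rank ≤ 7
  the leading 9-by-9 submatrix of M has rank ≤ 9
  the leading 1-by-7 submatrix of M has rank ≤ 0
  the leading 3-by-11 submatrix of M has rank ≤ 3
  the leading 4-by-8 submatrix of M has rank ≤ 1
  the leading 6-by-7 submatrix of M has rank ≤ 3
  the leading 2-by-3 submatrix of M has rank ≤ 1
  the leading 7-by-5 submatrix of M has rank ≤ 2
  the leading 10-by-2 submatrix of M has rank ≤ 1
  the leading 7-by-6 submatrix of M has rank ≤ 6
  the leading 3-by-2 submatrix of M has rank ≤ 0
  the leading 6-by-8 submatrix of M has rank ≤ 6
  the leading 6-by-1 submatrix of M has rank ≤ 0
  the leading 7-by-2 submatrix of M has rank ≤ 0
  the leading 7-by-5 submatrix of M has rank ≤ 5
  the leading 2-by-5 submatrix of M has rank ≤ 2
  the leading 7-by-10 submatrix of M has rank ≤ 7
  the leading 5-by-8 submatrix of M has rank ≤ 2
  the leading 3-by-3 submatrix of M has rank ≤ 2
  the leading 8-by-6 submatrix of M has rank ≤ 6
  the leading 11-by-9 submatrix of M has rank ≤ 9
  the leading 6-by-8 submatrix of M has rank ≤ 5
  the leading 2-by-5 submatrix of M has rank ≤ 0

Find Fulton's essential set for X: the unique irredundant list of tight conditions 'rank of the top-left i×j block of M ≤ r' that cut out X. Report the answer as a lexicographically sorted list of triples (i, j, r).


Propagating the 30 rank bounds to every northwest block:

  row 1: 0 | 0 | 0 | 0 | 0 | 0 | 0 | 0 | 0 | 0 | 1
  row 2: 0 | 0 | 0 | 0 | 0 | 1 | 1 | 1 | 1 | 1 | 2
  row 3: 0 | 0 | 0 | 0 | 0 | 1 | 1 | 1 | 2 | 2 | 3
  row 4: 0 | 0 | 0 | 0 | 0 | 1 | 1 | 1 | 2 | 3 | 4
  row 5: 0 | 0 | 1 | 1 | 1 | 2 | 2 | 2 | 3 | 4 | 5
  row 6: 0 | 0 | 1 | 2 | 2 | 3 | 3 | 3 | 4 | 5 | 6
  row 7: 0 | 0 | 1 | 2 | 2 | 3 | 4 | 4 | 5 | 6 | 7
  row 8: 1 | 1 | 2 | 3 | 3 | 4 | 5 | 5 | 6 | 7 | 8
  row 9: 1 | 1 | 2 | 3 | 4 | 5 | 6 | 6 | 7 | 8 | 9
  row 10: 1 | 1 | 2 | 3 | 4 | 5 | 6 | 7 | 8 | 9 | 10
  row 11: 1 | 2 | 3 | 4 | 5 | 6 | 7 | 8 | 9 | 10 | 11

second differences of R give the permutation w = (11, 6, 9, 10, 3, 4, 7, 1, 5, 8, 2).

6 SE-corners of the 38-cell Rothe diagram give Ess(w):

[(1, 10, 0), (4, 5, 0), (4, 8, 1), (7, 2, 0), (7, 5, 2), (10, 2, 1)]


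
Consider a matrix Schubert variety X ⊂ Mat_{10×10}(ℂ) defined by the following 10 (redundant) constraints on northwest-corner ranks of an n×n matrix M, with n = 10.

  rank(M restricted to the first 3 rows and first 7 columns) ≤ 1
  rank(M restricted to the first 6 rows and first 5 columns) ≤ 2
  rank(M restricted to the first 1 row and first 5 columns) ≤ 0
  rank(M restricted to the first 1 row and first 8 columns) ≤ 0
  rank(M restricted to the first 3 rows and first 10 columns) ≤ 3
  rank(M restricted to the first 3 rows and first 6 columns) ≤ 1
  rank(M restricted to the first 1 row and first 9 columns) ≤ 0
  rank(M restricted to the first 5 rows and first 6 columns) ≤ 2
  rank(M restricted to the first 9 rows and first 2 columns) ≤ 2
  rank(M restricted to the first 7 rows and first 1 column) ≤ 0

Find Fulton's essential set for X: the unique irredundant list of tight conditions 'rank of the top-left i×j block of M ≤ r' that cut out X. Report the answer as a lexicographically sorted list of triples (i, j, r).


Recovering R(i,j) via the rank-extension bound from the 10 conditions:

  row 1: 0 | 0 | 0 | 0 | 0 | 0 | 0 | 0 | 0 | 1
  row 2: 0 | 1 | 1 | 1 | 1 | 1 | 1 | 1 | 1 | 2
  row 3: 0 | 1 | 1 | 1 | 1 | 1 | 1 | 2 | 2 | 3
  row 4: 0 | 1 | 2 | 2 | 2 | 2 | 2 | 3 | 3 | 4
  row 5: 0 | 1 | 2 | 2 | 2 | 2 | 3 | 4 | 4 | 5
  row 6: 0 | 1 | 2 | 2 | 2 | 3 | 4 | 5 | 5 | 6
  row 7: 0 | 1 | 2 | 3 | 3 | 4 | 5 | 6 | 6 | 7
  row 8: 1 | 2 | 3 | 4 | 4 | 5 | 6 | 7 | 7 | 8
  row 9: 1 | 2 | 3 | 4 | 5 | 6 | 7 | 8 | 8 | 9
  row 10: 1 | 2 | 3 | 4 | 5 | 6 | 7 | 8 | 9 | 10

so w = (10, 2, 8, 3, 7, 6, 4, 1, 5, 9).

Rothe diagram D(w) (25 cells), 5 SE-corners (essential conditions):

[(1, 9, 0), (3, 7, 1), (5, 6, 2), (6, 5, 2), (7, 1, 0)]


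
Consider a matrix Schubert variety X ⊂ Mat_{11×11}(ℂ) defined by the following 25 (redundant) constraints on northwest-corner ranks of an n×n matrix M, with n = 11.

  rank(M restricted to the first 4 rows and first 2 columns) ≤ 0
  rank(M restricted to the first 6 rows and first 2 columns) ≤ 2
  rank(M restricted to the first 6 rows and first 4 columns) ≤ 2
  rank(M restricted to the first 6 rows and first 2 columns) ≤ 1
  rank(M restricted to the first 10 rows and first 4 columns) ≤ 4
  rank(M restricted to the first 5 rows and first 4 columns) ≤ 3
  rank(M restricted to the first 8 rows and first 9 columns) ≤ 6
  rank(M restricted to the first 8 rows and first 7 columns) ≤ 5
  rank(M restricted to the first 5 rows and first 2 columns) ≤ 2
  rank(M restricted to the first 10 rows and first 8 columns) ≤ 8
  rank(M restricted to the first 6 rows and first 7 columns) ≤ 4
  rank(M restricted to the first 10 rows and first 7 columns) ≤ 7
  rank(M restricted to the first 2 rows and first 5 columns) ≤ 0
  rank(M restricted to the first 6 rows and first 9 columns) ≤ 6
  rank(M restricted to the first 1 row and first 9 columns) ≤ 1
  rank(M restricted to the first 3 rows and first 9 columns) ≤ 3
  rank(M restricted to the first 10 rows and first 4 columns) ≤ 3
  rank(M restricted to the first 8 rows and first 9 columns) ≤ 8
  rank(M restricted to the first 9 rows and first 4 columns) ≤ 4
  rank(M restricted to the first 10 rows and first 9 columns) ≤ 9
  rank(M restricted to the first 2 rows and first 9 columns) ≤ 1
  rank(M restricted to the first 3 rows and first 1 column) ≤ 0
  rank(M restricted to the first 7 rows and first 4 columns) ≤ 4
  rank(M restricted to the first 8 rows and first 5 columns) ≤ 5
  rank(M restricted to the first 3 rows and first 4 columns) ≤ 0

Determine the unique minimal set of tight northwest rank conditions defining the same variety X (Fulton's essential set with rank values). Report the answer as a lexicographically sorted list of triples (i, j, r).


Computing R[i][j] = min implied NW-rank bound (n=11, 25 conditions):

  row 1: 0 | 0 | 0 | 0 | 0 | 1 | 1 | 1 | 1 | 1 | 1
  row 2: 0 | 0 | 0 | 0 | 0 | 1 | 1 | 1 | 1 | 2 | 2
  row 3: 0 | 0 | 0 | 0 | 1 | 2 | 2 | 2 | 2 | 3 | 3
  row 4: 0 | 0 | 1 | 1 | 2 | 3 | 3 | 3 | 3 | 4 | 4
  row 5: 1 | 1 | 2 | 2 | 3 | 4 | 4 | 4 | 4 | 5 | 5
  row 6: 1 | 1 | 2 | 2 | 3 | 4 | 4 | 5 | 5 | 6 | 6
  row 7: 1 | 2 | 3 | 3 | 4 | 5 | 5 | 6 | 6 | 7 | 7
  row 8: 1 | 2 | 3 | 3 | 4 | 5 | 5 | 6 | 6 | 7 | 8
  row 9: 1 | 2 | 3 | 3 | 4 | 5 | 6 | 7 | 7 | 8 | 9
  row 10: 1 | 2 | 3 | 3 | 4 | 5 | 6 | 7 | 8 | 9 | 10
  row 11: 1 | 2 | 3 | 4 | 5 | 6 | 7 | 8 | 9 | 10 | 11

giving w = (6, 10, 5, 3, 1, 8, 2, 11, 7, 9, 4) via Δ²R.

Rothe diagram D(w) (27 cells), 10 SE-corners (essential conditions):

[(2, 5, 0), (2, 9, 1), (3, 4, 0), (4, 2, 0), (6, 2, 1), (6, 4, 2), (6, 7, 4), (8, 7, 5), (8, 9, 6), (10, 4, 3)]


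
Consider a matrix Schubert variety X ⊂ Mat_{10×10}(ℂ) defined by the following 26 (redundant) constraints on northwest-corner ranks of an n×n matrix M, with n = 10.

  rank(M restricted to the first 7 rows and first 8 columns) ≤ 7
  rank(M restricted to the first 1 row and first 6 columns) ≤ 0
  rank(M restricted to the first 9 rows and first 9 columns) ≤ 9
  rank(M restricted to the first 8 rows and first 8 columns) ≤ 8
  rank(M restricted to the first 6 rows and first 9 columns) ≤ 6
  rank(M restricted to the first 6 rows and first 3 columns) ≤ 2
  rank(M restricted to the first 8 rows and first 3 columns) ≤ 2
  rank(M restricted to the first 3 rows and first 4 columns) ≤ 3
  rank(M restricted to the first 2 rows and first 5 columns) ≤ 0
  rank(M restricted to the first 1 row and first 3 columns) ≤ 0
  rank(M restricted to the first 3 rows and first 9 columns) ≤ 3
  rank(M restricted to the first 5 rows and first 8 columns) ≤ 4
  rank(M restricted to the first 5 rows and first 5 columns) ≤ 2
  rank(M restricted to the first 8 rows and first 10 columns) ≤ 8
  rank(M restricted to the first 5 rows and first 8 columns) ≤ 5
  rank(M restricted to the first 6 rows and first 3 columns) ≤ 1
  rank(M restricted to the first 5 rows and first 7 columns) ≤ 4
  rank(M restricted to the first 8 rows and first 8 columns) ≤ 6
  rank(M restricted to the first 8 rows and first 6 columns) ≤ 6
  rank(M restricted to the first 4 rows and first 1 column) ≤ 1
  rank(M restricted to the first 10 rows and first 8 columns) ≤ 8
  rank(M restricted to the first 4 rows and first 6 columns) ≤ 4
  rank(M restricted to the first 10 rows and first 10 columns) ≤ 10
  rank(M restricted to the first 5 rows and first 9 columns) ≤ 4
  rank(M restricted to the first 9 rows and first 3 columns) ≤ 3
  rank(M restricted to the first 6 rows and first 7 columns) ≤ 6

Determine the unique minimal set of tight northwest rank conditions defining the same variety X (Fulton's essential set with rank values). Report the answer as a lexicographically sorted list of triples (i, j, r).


Propagating the 26 rank bounds to every northwest block:

  0  0  0  0  0  0  1  1  1  1
  0  0  0  0  0  1  2  2  2  2
  1  1  1  1  1  2  3  3  3  3
  1  1  1  2  2  3  4  4  4  4
  1  1  1  2  2  3  4  4  4  5
  1  1  1  2  3  4  5  5  5  6
  1  2  2  3  4  5  6  6  6  7
  1  2  2  3  4  5  6  6  7  8
  1  2  3  4  5  6  7  7  8  9
  1  2  3  4  5  6  7  8  9  10

second differences of R give the permutation w = (7, 6, 1, 4, 10, 5, 2, 9, 3, 8).

7 SE-corners of the 22-cell Rothe diagram give Ess(w):

[(1, 6, 0), (2, 5, 0), (5, 5, 2), (5, 9, 4), (6, 3, 1), (8, 3, 2), (8, 8, 6)]


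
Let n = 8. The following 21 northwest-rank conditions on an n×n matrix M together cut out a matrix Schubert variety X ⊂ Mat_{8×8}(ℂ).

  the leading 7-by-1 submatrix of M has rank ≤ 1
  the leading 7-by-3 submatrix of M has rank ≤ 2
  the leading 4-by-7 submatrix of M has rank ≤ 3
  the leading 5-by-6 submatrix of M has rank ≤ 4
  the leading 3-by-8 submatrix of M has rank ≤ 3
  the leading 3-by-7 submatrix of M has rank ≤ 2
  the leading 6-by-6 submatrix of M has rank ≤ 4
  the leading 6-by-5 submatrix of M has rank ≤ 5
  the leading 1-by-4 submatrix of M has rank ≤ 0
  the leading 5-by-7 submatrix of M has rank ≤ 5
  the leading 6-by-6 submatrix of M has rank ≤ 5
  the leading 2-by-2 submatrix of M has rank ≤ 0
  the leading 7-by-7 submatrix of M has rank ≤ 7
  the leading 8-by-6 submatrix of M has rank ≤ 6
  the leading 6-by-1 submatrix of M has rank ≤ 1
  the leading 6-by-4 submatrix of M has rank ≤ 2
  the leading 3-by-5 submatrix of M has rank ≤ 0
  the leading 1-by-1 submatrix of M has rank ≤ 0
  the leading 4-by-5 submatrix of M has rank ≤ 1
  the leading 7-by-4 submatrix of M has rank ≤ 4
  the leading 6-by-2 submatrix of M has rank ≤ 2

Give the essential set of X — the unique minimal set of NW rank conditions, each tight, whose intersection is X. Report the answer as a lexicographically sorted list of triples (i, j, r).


Computing R[i][j] = min implied NW-rank bound (n=8, 21 conditions):

  R[1]: 0 | 0 | 0 | 0 | 0 | 1 | 1 | 1
  R[2]: 0 | 0 | 0 | 0 | 0 | 1 | 2 | 2
  R[3]: 0 | 0 | 0 | 0 | 0 | 1 | 2 | 3
  R[4]: 1 | 1 | 1 | 1 | 1 | 2 | 3 | 4
  R[5]: 1 | 2 | 2 | 2 | 2 | 3 | 4 | 5
  R[6]: 1 | 2 | 2 | 2 | 3 | 4 | 5 | 6
  R[7]: 1 | 2 | 2 | 3 | 4 | 5 | 6 | 7
  R[8]: 1 | 2 | 3 | 4 | 5 | 6 | 7 | 8

giving w = (6, 7, 8, 1, 2, 5, 4, 3) via Δ²R.

D(w) has 18 cells with 3 SE-corners; essential set:

[(3, 5, 0), (6, 4, 2), (7, 3, 2)]


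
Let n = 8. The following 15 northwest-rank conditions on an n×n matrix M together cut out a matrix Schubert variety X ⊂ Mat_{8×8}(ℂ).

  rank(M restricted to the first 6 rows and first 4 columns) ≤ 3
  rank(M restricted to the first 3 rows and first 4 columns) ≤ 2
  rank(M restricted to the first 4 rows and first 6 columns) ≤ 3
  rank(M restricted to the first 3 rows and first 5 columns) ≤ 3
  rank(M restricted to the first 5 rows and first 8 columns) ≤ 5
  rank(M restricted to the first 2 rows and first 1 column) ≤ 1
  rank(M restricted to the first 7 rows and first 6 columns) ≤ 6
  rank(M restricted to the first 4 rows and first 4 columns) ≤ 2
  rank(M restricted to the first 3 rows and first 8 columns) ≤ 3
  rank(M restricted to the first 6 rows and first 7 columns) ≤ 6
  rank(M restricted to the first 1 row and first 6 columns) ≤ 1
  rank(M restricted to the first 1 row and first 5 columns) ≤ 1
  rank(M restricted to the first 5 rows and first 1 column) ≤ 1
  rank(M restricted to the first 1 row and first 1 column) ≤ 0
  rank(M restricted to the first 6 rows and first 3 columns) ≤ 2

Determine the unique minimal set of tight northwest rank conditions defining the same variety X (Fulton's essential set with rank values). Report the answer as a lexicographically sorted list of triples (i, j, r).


The tightest implied rank at each (i,j), from the 15 conditions:

  0 1 1 1 1 1 1 1
  1 2 2 2 2 2 2 2
  1 2 2 2 3 3 3 3
  1 2 2 2 3 3 4 4
  1 2 2 3 4 4 5 5
  1 2 2 3 4 5 6 6
  1 2 3 4 5 6 7 7
  1 2 3 4 5 6 7 8

giving w = (2, 1, 5, 7, 4, 6, 3, 8) via Δ²R.

Rothe diagram D(w) (8 cells), 4 SE-corners (essential conditions):

[(1, 1, 0), (4, 4, 2), (4, 6, 3), (6, 3, 2)]


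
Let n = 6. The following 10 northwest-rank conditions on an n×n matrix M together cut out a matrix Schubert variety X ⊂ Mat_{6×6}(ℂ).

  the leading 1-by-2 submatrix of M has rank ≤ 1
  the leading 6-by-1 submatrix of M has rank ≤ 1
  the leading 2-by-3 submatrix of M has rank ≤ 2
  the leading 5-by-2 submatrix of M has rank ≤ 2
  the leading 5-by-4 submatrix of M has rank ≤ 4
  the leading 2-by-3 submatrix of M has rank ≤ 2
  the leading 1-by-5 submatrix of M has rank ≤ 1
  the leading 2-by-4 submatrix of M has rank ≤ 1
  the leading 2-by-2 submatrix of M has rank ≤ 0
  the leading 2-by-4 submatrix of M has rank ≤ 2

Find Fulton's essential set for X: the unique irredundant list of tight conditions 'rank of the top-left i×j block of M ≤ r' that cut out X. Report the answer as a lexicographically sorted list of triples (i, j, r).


Reconstructing r_w from the 10 given conditions:

  R[1]: 0 | 0 | 1 | 1 | 1 | 1
  R[2]: 0 | 0 | 1 | 1 | 2 | 2
  R[3]: 1 | 1 | 2 | 2 | 3 | 3
  R[4]: 1 | 2 | 3 | 3 | 4 | 4
  R[5]: 1 | 2 | 3 | 4 | 5 | 5
  R[6]: 1 | 2 | 3 | 4 | 5 | 6

the unique w with this rank table is (3, 5, 1, 2, 4, 6).

D(w) has 5 cells with 2 SE-corners; essential set:

[(2, 2, 0), (2, 4, 1)]


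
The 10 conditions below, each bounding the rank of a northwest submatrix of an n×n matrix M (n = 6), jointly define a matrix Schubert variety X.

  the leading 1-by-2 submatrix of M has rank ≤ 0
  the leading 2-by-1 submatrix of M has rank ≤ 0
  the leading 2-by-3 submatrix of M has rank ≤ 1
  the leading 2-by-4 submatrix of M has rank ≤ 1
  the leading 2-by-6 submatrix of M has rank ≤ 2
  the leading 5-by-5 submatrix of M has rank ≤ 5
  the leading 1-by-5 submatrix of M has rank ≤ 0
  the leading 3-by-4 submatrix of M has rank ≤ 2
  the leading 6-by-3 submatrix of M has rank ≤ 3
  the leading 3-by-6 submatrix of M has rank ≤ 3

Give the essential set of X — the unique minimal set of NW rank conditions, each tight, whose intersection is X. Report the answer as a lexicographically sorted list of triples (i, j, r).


Recovering R(i,j) via the rank-extension bound from the 10 conditions:

  i=1: 0 0 0 0 0 1
  i=2: 0 1 1 1 1 2
  i=3: 1 2 2 2 2 3
  i=4: 1 2 3 3 3 4
  i=5: 1 2 3 4 4 5
  i=6: 1 2 3 4 5 6

hence w(1..6) = (6, 2, 1, 3, 4, 5).

Fulton essential set (2 of the 6 Rothe cells):

[(1, 5, 0), (2, 1, 0)]


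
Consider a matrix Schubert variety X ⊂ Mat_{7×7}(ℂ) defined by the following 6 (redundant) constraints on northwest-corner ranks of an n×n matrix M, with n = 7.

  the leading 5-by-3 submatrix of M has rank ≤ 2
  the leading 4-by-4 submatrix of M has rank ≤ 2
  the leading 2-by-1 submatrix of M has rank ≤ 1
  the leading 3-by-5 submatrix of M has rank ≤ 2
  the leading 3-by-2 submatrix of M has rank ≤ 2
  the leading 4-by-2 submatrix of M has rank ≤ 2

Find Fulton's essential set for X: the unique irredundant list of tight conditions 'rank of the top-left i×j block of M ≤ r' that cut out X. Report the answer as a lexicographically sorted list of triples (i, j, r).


The tightest implied rank at each (i,j), from the 6 conditions:

  R[1]: 1, 1, 1, 1, 1, 1, 1
  R[2]: 1, 2, 2, 2, 2, 2, 2
  R[3]: 1, 2, 2, 2, 2, 3, 3
  R[4]: 1, 2, 2, 2, 3, 4, 4
  R[5]: 1, 2, 2, 3, 4, 5, 5
  R[6]: 1, 2, 3, 4, 5, 6, 6
  R[7]: 1, 2, 3, 4, 5, 6, 7

reading off 1-entries of Δ²R: w = (1, 2, 6, 5, 4, 3, 7).

ℓ(w)=6; the 3 essential cells (i,j,r):

[(3, 5, 2), (4, 4, 2), (5, 3, 2)]


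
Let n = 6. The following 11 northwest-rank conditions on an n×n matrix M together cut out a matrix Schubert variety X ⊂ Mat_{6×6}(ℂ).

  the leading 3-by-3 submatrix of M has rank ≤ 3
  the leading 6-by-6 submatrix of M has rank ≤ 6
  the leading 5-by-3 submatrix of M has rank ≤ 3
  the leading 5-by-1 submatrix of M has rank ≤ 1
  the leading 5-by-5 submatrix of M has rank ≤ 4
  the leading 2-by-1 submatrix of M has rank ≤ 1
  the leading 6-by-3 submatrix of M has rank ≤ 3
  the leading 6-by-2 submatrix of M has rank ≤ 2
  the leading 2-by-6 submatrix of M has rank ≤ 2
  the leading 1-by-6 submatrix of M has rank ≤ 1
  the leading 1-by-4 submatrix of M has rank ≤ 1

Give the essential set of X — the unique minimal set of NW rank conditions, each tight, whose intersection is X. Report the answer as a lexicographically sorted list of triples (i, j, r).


Computing R[i][j] = min implied NW-rank bound (n=6, 11 conditions):

  1  1  1  1  1  1
  1  2  2  2  2  2
  1  2  3  3  3  3
  1  2  3  4  4  4
  1  2  3  4  4  5
  1  2  3  4  5  6

so w = (1, 2, 3, 4, 6, 5).

D(w) has 1 cell with 1 SE-corner; essential set:

[(5, 5, 4)]


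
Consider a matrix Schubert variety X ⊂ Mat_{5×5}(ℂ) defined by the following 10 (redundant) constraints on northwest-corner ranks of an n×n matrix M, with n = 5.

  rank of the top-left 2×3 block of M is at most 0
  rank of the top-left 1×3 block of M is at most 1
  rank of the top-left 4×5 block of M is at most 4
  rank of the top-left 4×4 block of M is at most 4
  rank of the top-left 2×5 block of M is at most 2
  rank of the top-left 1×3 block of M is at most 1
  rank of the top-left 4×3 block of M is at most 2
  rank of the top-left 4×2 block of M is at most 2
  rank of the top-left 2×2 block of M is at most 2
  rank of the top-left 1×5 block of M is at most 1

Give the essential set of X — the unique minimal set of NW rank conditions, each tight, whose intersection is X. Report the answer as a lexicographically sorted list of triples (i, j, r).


The tightest implied rank at each (i,j), from the 10 conditions:

  R[1]: 0 | 0 | 0 | 1 | 1
  R[2]: 0 | 0 | 0 | 1 | 2
  R[3]: 1 | 1 | 1 | 2 | 3
  R[4]: 1 | 2 | 2 | 3 | 4
  R[5]: 1 | 2 | 3 | 4 | 5

giving w = (4, 5, 1, 2, 3) via Δ²R.

Fulton essential set (1 of the 6 Rothe cells):

[(2, 3, 0)]
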